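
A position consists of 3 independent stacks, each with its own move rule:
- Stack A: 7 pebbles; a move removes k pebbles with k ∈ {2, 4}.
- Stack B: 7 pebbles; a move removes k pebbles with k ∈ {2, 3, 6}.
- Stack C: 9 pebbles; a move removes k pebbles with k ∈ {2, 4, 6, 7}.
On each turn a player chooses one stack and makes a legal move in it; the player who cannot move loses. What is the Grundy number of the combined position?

1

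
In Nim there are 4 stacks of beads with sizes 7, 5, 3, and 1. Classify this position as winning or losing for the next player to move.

Losing position

Bitwise XOR of the heap sizes:
  111  (7)
  101  (5)
  011  (3)
  001  (1)
  ---
  000  (0)
The nim-sum is 0, so this is a P-position: the player to move is in a losing position under optimal play.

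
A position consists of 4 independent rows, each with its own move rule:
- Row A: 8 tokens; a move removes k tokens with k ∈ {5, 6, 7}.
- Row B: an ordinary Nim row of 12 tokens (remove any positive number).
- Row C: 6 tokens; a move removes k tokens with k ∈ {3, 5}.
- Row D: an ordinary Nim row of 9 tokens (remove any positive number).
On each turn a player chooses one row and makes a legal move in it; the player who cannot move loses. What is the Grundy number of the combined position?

For row A, compute g(0), g(1), … with moves {5, 6, 7}:
k:     0  1  2  3  4  5  6  7  8
g(k):  0  0  0  0  0  1  1  1  1
So g(8) = 1.
Row B is a plain Nim row of size 12, so its Grundy value is 12.
Grundy values for row C (subtraction set {3, 5}):
k:     0  1  2  3  4  5  6
g(k):  0  0  0  1  1  1  2
So g(6) = 2.
Row D is a plain Nim row of size 9, so its Grundy value is 9.
By the Sprague-Grundy theorem, the Grundy value of a sum of independent games is the XOR of the component values.
Combined value = 1 ⊕ 12 ⊕ 2 ⊕ 9 = 6.

6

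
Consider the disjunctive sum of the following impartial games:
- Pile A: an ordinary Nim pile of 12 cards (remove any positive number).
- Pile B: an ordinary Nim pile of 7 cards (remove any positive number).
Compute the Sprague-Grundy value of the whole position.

Pile A is a plain Nim pile of size 12, so its Grundy value is 12.
Pile B is a plain Nim pile of size 7, so its Grundy value is 7.
By the Sprague-Grundy theorem, the Grundy value of a sum of independent games is the XOR of the component values.
Combined value = 12 ⊕ 7 = 11.

11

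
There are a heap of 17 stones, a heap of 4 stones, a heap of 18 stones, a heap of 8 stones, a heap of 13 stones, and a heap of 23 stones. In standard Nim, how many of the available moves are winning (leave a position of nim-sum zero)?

In binary:
  10001  (17)
  00100  (4)
  10010  (18)
  01000  (8)
  01101  (13)
  10111  (23)
  -----
  10101  (21)
The overall nim-sum is X = 21. A heap of size p has a winning move iff p XOR X < p (reduce it to p XOR X).
  17: 17 XOR 21 = 4 < 17 — winning move (to 4).
  4: 4 XOR 21 = 17 ≥ 4 — no move.
  18: 18 XOR 21 = 7 < 18 — winning move (to 7).
  8: 8 XOR 21 = 29 ≥ 8 — no move.
  13: 13 XOR 21 = 24 ≥ 13 — no move.
  23: 23 XOR 21 = 2 < 23 — winning move (to 2).
That gives 3 winning moves.

3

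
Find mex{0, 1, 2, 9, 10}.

The values 0, 1, 2 are all present; 3 is the first non-negative integer missing from the set.

3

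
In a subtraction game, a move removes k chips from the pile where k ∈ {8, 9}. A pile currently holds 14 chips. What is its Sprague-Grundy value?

Compute g(0), g(1), … for moves {8, 9}:
k:     0  1  2  3  4  5  6  7  8  9 10 11 12 13 14
g(k):  0  0  0  0  0  0  0  0  1  1  1  1  1  1  1
So g(14) = 1.

1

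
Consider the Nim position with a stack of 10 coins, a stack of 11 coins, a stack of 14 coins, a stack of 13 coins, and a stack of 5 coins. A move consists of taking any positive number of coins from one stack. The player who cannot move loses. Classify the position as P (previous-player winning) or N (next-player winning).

N-position

Compute the nim-sum pairwise:
10 ^ 11 = 1
1 ^ 14 = 15
15 ^ 13 = 2
2 ^ 5 = 7
The nim-sum is 7 ≠ 0, so this is an N-position: the player to move can win.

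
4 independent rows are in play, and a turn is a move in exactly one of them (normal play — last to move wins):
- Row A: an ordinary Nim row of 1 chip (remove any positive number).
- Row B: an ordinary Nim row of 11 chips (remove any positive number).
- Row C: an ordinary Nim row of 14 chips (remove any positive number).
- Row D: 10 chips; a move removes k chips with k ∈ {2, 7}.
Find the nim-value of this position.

4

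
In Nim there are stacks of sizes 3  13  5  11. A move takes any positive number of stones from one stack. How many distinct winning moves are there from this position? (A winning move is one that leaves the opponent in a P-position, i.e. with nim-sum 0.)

Compute the nim-sum pairwise:
3 ⊕ 13 = 14
14 ⊕ 5 = 11
11 ⊕ 11 = 0
The nim-sum is already 0, so every move leaves a nonzero nim-sum — there are no winning moves.

0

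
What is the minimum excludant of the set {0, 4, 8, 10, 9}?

0 is in the set but 1 is not, so the mex is 1.

1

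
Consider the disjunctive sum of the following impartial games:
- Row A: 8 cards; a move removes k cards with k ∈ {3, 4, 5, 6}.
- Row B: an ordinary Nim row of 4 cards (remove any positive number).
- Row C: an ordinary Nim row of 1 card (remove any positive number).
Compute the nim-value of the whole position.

For row A, compute g(0), g(1), … with moves {3, 4, 5, 6}:
g(0) = mex{} = 0
g(1) = mex{} = 0
g(2) = mex{} = 0
g(3) = mex{0} = 1
g(4) = mex{0} = 1
g(5) = mex{0} = 1
g(6) = mex{0,1} = 2
g(7) = mex{0,1} = 2
g(8) = mex{0,1} = 2
So g(8) = 2.
Row B is a plain Nim row of size 4, so its Grundy value is 4.
Row C is a plain Nim row of size 1, so its Grundy value is 1.
By the Sprague-Grundy theorem, the Grundy value of a sum of independent games is the XOR of the component values.
Combined value = 2 XOR 4 XOR 1 = 7.

7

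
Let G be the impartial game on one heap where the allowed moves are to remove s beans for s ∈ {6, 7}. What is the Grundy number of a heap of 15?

0

Compute g(0), g(1), … for moves {6, 7}:
k:     0  1  2  3  4  5  6  7  8  9 10 11 12 13 14 15
g(k):  0  0  0  0  0  0  1  1  1  1  1  1  2  0  0  0
So g(15) = 0.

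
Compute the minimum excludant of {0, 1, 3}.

The values 0, 1 are all present; 2 is the first non-negative integer missing from the set.

2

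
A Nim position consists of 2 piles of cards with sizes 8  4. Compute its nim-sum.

12

Nim-sum: 8 ^ 4 = 12.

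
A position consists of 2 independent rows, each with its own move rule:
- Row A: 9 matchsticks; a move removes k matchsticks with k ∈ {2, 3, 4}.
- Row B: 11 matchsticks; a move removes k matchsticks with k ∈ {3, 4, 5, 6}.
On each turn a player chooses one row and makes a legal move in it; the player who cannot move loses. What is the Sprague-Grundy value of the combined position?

1

For row A, compute g(0), g(1), … with moves {2, 3, 4}:
k:     0  1  2  3  4  5  6  7  8  9
g(k):  0  0  1  1  2  2  0  0  1  1
So g(9) = 1.
Build the Grundy sequence for row B with g(k) = mex{g(k−s) : s ∈ {3, 4, 5, 6}, s ≤ k}:
k:     0  1  2  3  4  5  6  7  8  9 10 11
g(k):  0  0  0  1  1  1  2  2  2  0  0  0
So g(11) = 0.
By the Sprague-Grundy theorem, the Grundy value of a sum of independent games is the XOR of the component values.
Combined value = 1 XOR 0 = 1.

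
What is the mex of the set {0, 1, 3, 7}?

The values 0, 1 are all present; 2 is the first non-negative integer missing from the set.

2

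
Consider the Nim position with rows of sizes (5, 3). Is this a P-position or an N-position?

Nim-sum: 5 ⊕ 3 = 6.
The nim-sum is 6 ≠ 0, so this is an N-position: the player to move can win.

N-position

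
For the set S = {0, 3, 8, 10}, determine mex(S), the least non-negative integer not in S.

1

0 is in the set but 1 is not, so the mex is 1.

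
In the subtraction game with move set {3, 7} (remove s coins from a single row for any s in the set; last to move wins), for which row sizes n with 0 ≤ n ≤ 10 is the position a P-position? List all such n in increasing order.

0, 1, 2, 6, 10

Compute g(0), g(1), … for moves {3, 7}:
k:     0  1  2  3  4  5  6  7  8  9 10
g(k):  0  0  0  1  1  1  0  2  2  1  0
The P-positions (g = 0) in 0..10 are 0, 1, 2, 6, 10.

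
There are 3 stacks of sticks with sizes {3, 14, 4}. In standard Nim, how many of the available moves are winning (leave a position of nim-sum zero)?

1

Nim-sum: 3 ⊕ 14 ⊕ 4 = 9.
The overall nim-sum is X = 9. A stack of size p has a winning move iff p XOR X < p (reduce it to p XOR X).
  3: 3 XOR 9 = 10 ≥ 3 — no move.
  14: 14 XOR 9 = 7 < 14 — winning move (to 7).
  4: 4 XOR 9 = 13 ≥ 4 — no move.
That gives 1 winning move.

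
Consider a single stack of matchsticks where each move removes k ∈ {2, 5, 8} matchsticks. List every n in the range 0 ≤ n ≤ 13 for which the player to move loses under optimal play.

0, 1, 4, 7, 10, 11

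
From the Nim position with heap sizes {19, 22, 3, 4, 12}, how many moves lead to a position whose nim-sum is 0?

In binary:
  10011  (19)
  10110  (22)
  00011  (3)
  00100  (4)
  01100  (12)
  -----
  01110  (14)
The overall nim-sum is X = 14. A heap of size p has a winning move iff p XOR X < p (reduce it to p XOR X).
  19: 19 XOR 14 = 29 ≥ 19 — no move.
  22: 22 XOR 14 = 24 ≥ 22 — no move.
  3: 3 XOR 14 = 13 ≥ 3 — no move.
  4: 4 XOR 14 = 10 ≥ 4 — no move.
  12: 12 XOR 14 = 2 < 12 — winning move (to 2).
That gives 1 winning move.

1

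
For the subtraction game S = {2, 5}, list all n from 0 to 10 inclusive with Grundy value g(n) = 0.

0, 1, 4, 7, 8

Build the Grundy sequence with g(k) = mex{g(k−s) : s ∈ {2, 5}, s ≤ k}:
k:     0  1  2  3  4  5  6  7  8  9 10
g(k):  0  0  1  1  0  2  1  0  0  1  1
The P-positions (g = 0) in 0..10 are 0, 1, 4, 7, 8.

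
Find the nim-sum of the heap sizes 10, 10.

Compute the nim-sum pairwise:
10 ⊕ 10 = 0

0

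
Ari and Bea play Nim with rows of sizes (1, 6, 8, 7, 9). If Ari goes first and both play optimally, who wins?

Compute the nim-sum pairwise:
1 ⊕ 6 = 7
7 ⊕ 8 = 15
15 ⊕ 7 = 8
8 ⊕ 9 = 1
The nim-sum is 1 ≠ 0, so this is an N-position: the player to move can win; Ari has a winning move.

Ari wins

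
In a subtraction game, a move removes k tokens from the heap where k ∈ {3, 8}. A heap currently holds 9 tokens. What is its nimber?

1

Compute g(0), g(1), … for moves {3, 8}:
g(0) = mex{} = 0
g(1) = mex{} = 0
g(2) = mex{} = 0
g(3) = mex{0} = 1
g(4) = mex{0} = 1
g(5) = mex{0} = 1
g(6) = mex{1} = 0
g(7) = mex{1} = 0
g(8) = mex{0,1} = 2
g(9) = mex{0} = 1
So g(9) = 1.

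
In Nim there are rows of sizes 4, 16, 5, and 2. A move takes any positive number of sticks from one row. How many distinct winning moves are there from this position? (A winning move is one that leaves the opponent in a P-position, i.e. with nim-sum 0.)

Nim-sum: 4 ⊕ 16 ⊕ 5 ⊕ 2 = 19.
The overall nim-sum is X = 19. A row of size p has a winning move iff p XOR X < p (reduce it to p XOR X).
  4: 4 XOR 19 = 23 ≥ 4 — no move.
  16: 16 XOR 19 = 3 < 16 — winning move (to 3).
  5: 5 XOR 19 = 22 ≥ 5 — no move.
  2: 2 XOR 19 = 17 ≥ 2 — no move.
That gives 1 winning move.

1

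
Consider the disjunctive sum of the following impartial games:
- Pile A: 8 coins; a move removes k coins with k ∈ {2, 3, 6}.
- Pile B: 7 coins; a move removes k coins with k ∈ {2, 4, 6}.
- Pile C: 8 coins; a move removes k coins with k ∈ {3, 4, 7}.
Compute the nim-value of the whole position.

Grundy values for pile A (subtraction set {2, 3, 6}):
g(0) = mex{} = 0
g(1) = mex{} = 0
g(2) = mex{0} = 1
g(3) = mex{0} = 1
g(4) = mex{0,1} = 2
g(5) = mex{1} = 0
g(6) = mex{0,1,2} = 3
g(7) = mex{0,2} = 1
g(8) = mex{0,1,3} = 2
So g(8) = 2.
Build the Grundy sequence for pile B with g(k) = mex{g(k−s) : s ∈ {2, 4, 6}, s ≤ k}:
g(0) = mex{} = 0
g(1) = mex{} = 0
g(2) = mex{0} = 1
g(3) = mex{0} = 1
g(4) = mex{0,1} = 2
g(5) = mex{0,1} = 2
g(6) = mex{0,1,2} = 3
g(7) = mex{0,1,2} = 3
So g(7) = 3.
Grundy values for pile C (subtraction set {3, 4, 7}):
k:     0  1  2  3  4  5  6  7  8
g(k):  0  0  0  1  1  1  2  2  2
So g(8) = 2.
By the Sprague-Grundy theorem, the Grundy value of a sum of independent games is the XOR of the component values.
Combined value = 2 ⊕ 3 ⊕ 2 = 3.

3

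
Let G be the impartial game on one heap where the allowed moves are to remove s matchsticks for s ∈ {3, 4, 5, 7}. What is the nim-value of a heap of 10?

Build the Grundy sequence with g(k) = mex{g(k−s) : s ∈ {3, 4, 5, 7}, s ≤ k}:
k:     0  1  2  3  4  5  6  7  8  9 10
g(k):  0  0  0  1  1  1  2  2  2  3  0
So g(10) = 0.

0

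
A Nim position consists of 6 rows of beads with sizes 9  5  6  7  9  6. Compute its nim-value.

Compute the nim-sum pairwise:
9 XOR 5 = 12
12 XOR 6 = 10
10 XOR 7 = 13
13 XOR 9 = 4
4 XOR 6 = 2

2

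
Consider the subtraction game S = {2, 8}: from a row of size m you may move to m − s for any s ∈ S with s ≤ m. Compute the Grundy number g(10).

Compute g(0), g(1), … for moves {2, 8}:
k:     0  1  2  3  4  5  6  7  8  9 10
g(k):  0  0  1  1  0  0  1  1  2  2  0
So g(10) = 0.

0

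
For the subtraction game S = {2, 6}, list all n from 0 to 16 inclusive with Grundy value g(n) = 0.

0, 1, 4, 5, 8, 9, 12, 13, 16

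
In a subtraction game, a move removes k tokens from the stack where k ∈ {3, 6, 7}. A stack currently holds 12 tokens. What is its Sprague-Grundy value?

0

Build the Grundy sequence with g(k) = mex{g(k−s) : s ∈ {3, 6, 7}, s ≤ k}:
g(0) = mex{} = 0
g(1) = mex{} = 0
g(2) = mex{} = 0
g(3) = mex{0} = 1
g(4) = mex{0} = 1
g(5) = mex{0} = 1
g(6) = mex{0,1} = 2
g(7) = mex{0,1} = 2
g(8) = mex{0,1} = 2
g(9) = mex{0,1,2} = 3
g(10) = mex{1,2} = 0
g(11) = mex{1,2} = 0
g(12) = mex{1,2,3} = 0
So g(12) = 0.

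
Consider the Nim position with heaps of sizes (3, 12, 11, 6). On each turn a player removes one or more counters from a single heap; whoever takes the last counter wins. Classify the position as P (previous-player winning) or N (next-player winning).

Compute the nim-sum pairwise:
3 ^ 12 = 15
15 ^ 11 = 4
4 ^ 6 = 2
The nim-sum is 2 ≠ 0, so this is an N-position: the player to move can win.

N-position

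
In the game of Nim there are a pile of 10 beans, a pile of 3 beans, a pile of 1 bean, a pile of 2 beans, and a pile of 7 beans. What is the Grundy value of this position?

13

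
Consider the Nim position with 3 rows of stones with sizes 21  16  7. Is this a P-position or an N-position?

N-position

Bitwise XOR of the heap sizes:
  10101  (21)
  10000  (16)
  00111  (7)
  -----
  00010  (2)
The nim-sum is 2 ≠ 0, so this is an N-position: the player to move can win.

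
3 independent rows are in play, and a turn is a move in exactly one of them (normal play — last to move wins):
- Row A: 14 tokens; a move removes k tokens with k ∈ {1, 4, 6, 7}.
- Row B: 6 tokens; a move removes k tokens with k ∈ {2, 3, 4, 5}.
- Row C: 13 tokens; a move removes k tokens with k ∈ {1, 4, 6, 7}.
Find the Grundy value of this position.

2

For row A, compute g(0), g(1), … with moves {1, 4, 6, 7}:
g(0) = mex{} = 0
g(1) = mex{0} = 1
g(2) = mex{1} = 0
g(3) = mex{0} = 1
g(4) = mex{0,1} = 2
g(5) = mex{1,2} = 0
g(6) = mex{0} = 1
g(7) = mex{0,1} = 2
g(8) = mex{0,1,2} = 3
g(9) = mex{0,1,3} = 2
g(10) = mex{1,2} = 0
g(11) = mex{0,2} = 1
g(12) = mex{0,1,3} = 2
g(13) = mex{1,2} = 0
g(14) = mex{0,2,3} = 1
So g(14) = 1.
Grundy values for row B (subtraction set {2, 3, 4, 5}):
k:     0  1  2  3  4  5  6
g(k):  0  0  1  1  2  2  3
So g(6) = 3.
For row C, compute g(0), g(1), … with moves {1, 4, 6, 7}:
k:     0  1  2  3  4  5  6  7  8  9 10 11 12 13
g(k):  0  1  0  1  2  0  1  2  3  2  0  1  2  0
So g(13) = 0.
By the Sprague-Grundy theorem, the Grundy value of a sum of independent games is the XOR of the component values.
Combined value = 1 XOR 3 XOR 0 = 2.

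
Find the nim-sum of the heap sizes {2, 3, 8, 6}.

15

Write each in binary and XOR column by column:
  0010  (2)
  0011  (3)
  1000  (8)
  0110  (6)
  ----
  1111  (15)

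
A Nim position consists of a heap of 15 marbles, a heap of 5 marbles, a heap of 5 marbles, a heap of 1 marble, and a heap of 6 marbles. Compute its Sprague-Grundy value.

8

Compute the nim-sum pairwise:
15 ^ 5 = 10
10 ^ 5 = 15
15 ^ 1 = 14
14 ^ 6 = 8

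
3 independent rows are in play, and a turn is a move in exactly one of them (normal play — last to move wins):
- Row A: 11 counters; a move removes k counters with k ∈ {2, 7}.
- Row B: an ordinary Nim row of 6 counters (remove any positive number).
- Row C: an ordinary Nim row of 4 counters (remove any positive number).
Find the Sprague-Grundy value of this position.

Build the Grundy sequence for row A with g(k) = mex{g(k−s) : s ∈ {2, 7}, s ≤ k}:
k:     0  1  2  3  4  5  6  7  8  9 10 11
g(k):  0  0  1  1  0  0  1  1  2  0  0  1
So g(11) = 1.
Row B is a plain Nim row of size 6, so its Grundy value is 6.
Row C is a plain Nim row of size 4, so its Grundy value is 4.
The value of a disjunctive sum is the nim-sum of the parts.
Combined value = 1 XOR 6 XOR 4 = 3.

3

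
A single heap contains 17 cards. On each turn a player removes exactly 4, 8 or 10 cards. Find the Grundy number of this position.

0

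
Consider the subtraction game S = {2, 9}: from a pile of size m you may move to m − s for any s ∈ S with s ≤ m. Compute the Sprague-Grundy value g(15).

0

Grundy values for subtraction set {2, 9}:
k:     0  1  2  3  4  5  6  7  8  9 10 11 12 13 14 15
g(k):  0  0  1  1  0  0  1  1  0  2  1  0  0  1  1  0
So g(15) = 0.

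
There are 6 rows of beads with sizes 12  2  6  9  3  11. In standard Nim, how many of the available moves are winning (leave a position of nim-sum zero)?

3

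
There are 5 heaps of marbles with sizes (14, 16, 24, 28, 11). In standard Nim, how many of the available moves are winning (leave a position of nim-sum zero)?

Compute the nim-sum pairwise:
14 ⊕ 16 = 30
30 ⊕ 24 = 6
6 ⊕ 28 = 26
26 ⊕ 11 = 17
The overall nim-sum is X = 17. A heap of size p has a winning move iff p XOR X < p (reduce it to p XOR X).
  14: 14 XOR 17 = 31 ≥ 14 — no move.
  16: 16 XOR 17 = 1 < 16 — winning move (to 1).
  24: 24 XOR 17 = 9 < 24 — winning move (to 9).
  28: 28 XOR 17 = 13 < 28 — winning move (to 13).
  11: 11 XOR 17 = 26 ≥ 11 — no move.
That gives 3 winning moves.

3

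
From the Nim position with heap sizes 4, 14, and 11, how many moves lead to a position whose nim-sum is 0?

1

Compute the nim-sum pairwise:
4 XOR 14 = 10
10 XOR 11 = 1
The overall nim-sum is X = 1. A heap of size p has a winning move iff p XOR X < p (reduce it to p XOR X).
  4: 4 XOR 1 = 5 ≥ 4 — no move.
  14: 14 XOR 1 = 15 ≥ 14 — no move.
  11: 11 XOR 1 = 10 < 11 — winning move (to 10).
That gives 1 winning move.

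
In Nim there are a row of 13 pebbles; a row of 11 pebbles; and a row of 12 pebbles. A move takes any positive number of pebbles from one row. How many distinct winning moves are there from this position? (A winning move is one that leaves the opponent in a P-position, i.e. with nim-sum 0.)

3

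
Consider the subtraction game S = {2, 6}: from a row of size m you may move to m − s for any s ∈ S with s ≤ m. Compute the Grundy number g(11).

Grundy values for subtraction set {2, 6}:
k:     0  1  2  3  4  5  6  7  8  9 10 11
g(k):  0  0  1  1  0  0  1  1  0  0  1  1
So g(11) = 1.

1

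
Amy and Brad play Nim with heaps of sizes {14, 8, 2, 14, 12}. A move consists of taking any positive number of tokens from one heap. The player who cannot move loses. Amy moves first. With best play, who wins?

Compute the nim-sum pairwise:
14 ^ 8 = 6
6 ^ 2 = 4
4 ^ 14 = 10
10 ^ 12 = 6
The nim-sum is 6 ≠ 0, so this is an N-position: the player to move can win; Amy has a winning move.

Amy wins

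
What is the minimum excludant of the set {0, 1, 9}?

2

The values 0, 1 are all present; 2 is the first non-negative integer missing from the set.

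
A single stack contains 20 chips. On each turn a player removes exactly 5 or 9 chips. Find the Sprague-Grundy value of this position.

Build the Grundy sequence with g(k) = mex{g(k−s) : s ∈ {5, 9}, s ≤ k}:
k:     0  1  2  3  4  5  6  7  8  9 10 11 12 13 14 15 16 17 18 19 20
g(k):  0  0  0  0  0  1  1  1  1  1  2  2  2  2  0  0  0  0  0  1  1
So g(20) = 1.

1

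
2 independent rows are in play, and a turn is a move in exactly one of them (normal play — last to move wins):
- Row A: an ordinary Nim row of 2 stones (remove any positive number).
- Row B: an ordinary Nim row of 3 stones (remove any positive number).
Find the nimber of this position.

Row A is a plain Nim row of size 2, so its Grundy value is 2.
Row B is a plain Nim row of size 3, so its Grundy value is 3.
The value of a disjunctive sum is the nim-sum of the parts.
Combined value = 2 XOR 3 = 1.

1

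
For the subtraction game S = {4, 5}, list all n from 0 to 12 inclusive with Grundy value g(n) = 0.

0, 1, 2, 3, 9, 10, 11, 12

Compute g(0), g(1), … for moves {4, 5}:
g(0) = mex{} = 0
g(1) = mex{} = 0
g(2) = mex{} = 0
g(3) = mex{} = 0
g(4) = mex{0} = 1
g(5) = mex{0} = 1
g(6) = mex{0} = 1
g(7) = mex{0} = 1
g(8) = mex{0,1} = 2
g(9) = mex{1} = 0
g(10) = mex{1} = 0
g(11) = mex{1} = 0
g(12) = mex{1,2} = 0
The P-positions (g = 0) in 0..12 are 0, 1, 2, 3, 9, 10, 11, 12.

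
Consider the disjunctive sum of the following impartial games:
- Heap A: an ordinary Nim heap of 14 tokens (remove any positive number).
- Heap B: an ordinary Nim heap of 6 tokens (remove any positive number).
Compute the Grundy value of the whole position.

Heap A is a plain Nim heap of size 14, so its Grundy value is 14.
Heap B is a plain Nim heap of size 6, so its Grundy value is 6.
By the Sprague-Grundy theorem, the Grundy value of a sum of independent games is the XOR of the component values.
Combined value = 14 ⊕ 6 = 8.

8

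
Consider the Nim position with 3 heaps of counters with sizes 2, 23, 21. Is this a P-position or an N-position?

Compute the nim-sum pairwise:
2 XOR 23 = 21
21 XOR 21 = 0
The nim-sum is 0, so this is a P-position: the player to move is in a losing position under optimal play.

P-position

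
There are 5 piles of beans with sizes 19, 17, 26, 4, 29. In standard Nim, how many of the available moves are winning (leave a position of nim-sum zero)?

3

Nim-sum: 19 ⊕ 17 ⊕ 26 ⊕ 4 ⊕ 29 = 1.
The overall nim-sum is X = 1. A pile of size p has a winning move iff p XOR X < p (reduce it to p XOR X).
  19: 19 XOR 1 = 18 < 19 — winning move (to 18).
  17: 17 XOR 1 = 16 < 17 — winning move (to 16).
  26: 26 XOR 1 = 27 ≥ 26 — no move.
  4: 4 XOR 1 = 5 ≥ 4 — no move.
  29: 29 XOR 1 = 28 < 29 — winning move (to 28).
That gives 3 winning moves.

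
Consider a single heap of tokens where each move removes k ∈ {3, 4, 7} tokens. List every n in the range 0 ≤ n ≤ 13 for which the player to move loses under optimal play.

Grundy values for subtraction set {3, 4, 7}:
k:     0  1  2  3  4  5  6  7  8  9 10 11 12 13
g(k):  0  0  0  1  1  1  2  2  2  3  0  0  0  1
The P-positions (g = 0) in 0..13 are 0, 1, 2, 10, 11, 12.

0, 1, 2, 10, 11, 12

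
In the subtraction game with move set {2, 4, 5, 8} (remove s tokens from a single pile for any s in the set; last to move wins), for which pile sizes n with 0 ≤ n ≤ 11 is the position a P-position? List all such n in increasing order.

0, 1, 7, 10

Compute g(0), g(1), … for moves {2, 4, 5, 8}:
k:     0  1  2  3  4  5  6  7  8  9 10 11
g(k):  0  0  1  1  2  2  3  0  4  1  0  2
The P-positions (g = 0) in 0..11 are 0, 1, 7, 10.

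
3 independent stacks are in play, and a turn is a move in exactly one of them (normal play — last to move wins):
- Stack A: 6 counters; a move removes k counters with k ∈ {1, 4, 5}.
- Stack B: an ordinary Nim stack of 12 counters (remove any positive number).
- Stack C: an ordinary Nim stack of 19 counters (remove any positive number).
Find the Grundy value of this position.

29

Build the Grundy sequence for stack A with g(k) = mex{g(k−s) : s ∈ {1, 4, 5}, s ≤ k}:
k:     0  1  2  3  4  5  6
g(k):  0  1  0  1  2  3  2
So g(6) = 2.
Stack B is a plain Nim stack of size 12, so its Grundy value is 12.
Stack C is a plain Nim stack of size 19, so its Grundy value is 19.
By the Sprague-Grundy theorem, the Grundy value of a sum of independent games is the XOR of the component values.
Combined value = 2 ⊕ 12 ⊕ 19 = 29.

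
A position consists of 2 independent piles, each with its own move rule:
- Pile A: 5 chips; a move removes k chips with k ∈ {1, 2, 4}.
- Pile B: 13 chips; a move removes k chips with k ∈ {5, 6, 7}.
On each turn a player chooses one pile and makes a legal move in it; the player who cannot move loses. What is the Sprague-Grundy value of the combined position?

2

Build the Grundy sequence for pile A with g(k) = mex{g(k−s) : s ∈ {1, 2, 4}, s ≤ k}:
k:     0  1  2  3  4  5
g(k):  0  1  2  0  1  2
So g(5) = 2.
Grundy values for pile B (subtraction set {5, 6, 7}):
k:     0  1  2  3  4  5  6  7  8  9 10 11 12 13
g(k):  0  0  0  0  0  1  1  1  1  1  2  2  0  0
So g(13) = 0.
By the Sprague-Grundy theorem, the Grundy value of a sum of independent games is the XOR of the component values.
Combined value = 2 ⊕ 0 = 2.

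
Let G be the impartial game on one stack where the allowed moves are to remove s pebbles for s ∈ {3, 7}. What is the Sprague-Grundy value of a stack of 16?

0

Compute g(0), g(1), … for moves {3, 7}:
k:     0  1  2  3  4  5  6  7  8  9 10 11 12 13 14 15 16
g(k):  0  0  0  1  1  1  0  2  2  1  0  0  0  1  1  1  0
So g(16) = 0.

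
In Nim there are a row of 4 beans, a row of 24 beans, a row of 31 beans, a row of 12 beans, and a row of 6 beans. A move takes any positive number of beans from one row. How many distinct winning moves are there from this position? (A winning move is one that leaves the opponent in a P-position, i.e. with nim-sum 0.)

3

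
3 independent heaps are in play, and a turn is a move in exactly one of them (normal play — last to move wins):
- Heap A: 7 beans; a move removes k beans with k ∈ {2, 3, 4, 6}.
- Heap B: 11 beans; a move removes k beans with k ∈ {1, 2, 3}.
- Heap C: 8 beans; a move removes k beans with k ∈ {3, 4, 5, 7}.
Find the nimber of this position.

Grundy values for heap A (subtraction set {2, 3, 4, 6}):
g(0) = mex{} = 0
g(1) = mex{} = 0
g(2) = mex{0} = 1
g(3) = mex{0} = 1
g(4) = mex{0,1} = 2
g(5) = mex{0,1} = 2
g(6) = mex{0,1,2} = 3
g(7) = mex{0,1,2} = 3
So g(7) = 3.
For heap B, compute g(0), g(1), … with moves {1, 2, 3}:
g(0) = mex{} = 0
g(1) = mex{0} = 1
g(2) = mex{0,1} = 2
g(3) = mex{0,1,2} = 3
g(4) = mex{1,2,3} = 0
g(5) = mex{0,2,3} = 1
g(6) = mex{0,1,3} = 2
g(7) = mex{0,1,2} = 3
g(8) = mex{1,2,3} = 0
g(9) = mex{0,2,3} = 1
g(10) = mex{0,1,3} = 2
g(11) = mex{0,1,2} = 3
So g(11) = 3.
Grundy values for heap C (subtraction set {3, 4, 5, 7}):
k:     0  1  2  3  4  5  6  7  8
g(k):  0  0  0  1  1  1  2  2  2
So g(8) = 2.
The value of a disjunctive sum is the nim-sum of the parts.
Combined value = 3 ⊕ 3 ⊕ 2 = 2.

2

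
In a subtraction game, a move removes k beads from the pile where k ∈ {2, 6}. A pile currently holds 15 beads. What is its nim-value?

Build the Grundy sequence with g(k) = mex{g(k−s) : s ∈ {2, 6}, s ≤ k}:
k:     0  1  2  3  4  5  6  7  8  9 10 11 12 13 14 15
g(k):  0  0  1  1  0  0  1  1  0  0  1  1  0  0  1  1
So g(15) = 1.

1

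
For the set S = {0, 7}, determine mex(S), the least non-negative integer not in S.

1

0 is in the set but 1 is not, so the mex is 1.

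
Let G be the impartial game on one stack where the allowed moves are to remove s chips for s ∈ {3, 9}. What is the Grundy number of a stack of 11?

Grundy values for subtraction set {3, 9}:
k:     0  1  2  3  4  5  6  7  8  9 10 11
g(k):  0  0  0  1  1  1  0  0  0  1  1  1
So g(11) = 1.

1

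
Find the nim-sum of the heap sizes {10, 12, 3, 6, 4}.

7

Compute the nim-sum pairwise:
10 ^ 12 = 6
6 ^ 3 = 5
5 ^ 6 = 3
3 ^ 4 = 7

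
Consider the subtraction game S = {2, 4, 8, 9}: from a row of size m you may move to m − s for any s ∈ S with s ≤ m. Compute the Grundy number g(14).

1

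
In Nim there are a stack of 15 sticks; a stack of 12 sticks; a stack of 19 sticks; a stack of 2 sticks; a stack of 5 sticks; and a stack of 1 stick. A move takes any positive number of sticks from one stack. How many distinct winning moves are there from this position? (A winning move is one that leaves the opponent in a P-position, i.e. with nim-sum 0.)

1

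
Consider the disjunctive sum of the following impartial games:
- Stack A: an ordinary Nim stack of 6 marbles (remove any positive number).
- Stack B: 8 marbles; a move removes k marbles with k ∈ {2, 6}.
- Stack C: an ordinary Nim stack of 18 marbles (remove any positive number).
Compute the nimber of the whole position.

20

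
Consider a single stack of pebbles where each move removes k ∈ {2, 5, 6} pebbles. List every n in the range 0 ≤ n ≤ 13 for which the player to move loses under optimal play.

0, 1, 4, 8, 11, 12

Grundy values for subtraction set {2, 5, 6}:
k:     0  1  2  3  4  5  6  7  8  9 10 11 12 13
g(k):  0  0  1  1  0  2  1  3  0  2  1  0  0  1
The P-positions (g = 0) in 0..13 are 0, 1, 4, 8, 11, 12.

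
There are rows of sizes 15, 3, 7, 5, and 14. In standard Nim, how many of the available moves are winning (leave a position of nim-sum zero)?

Nim-sum: 15 XOR 3 XOR 7 XOR 5 XOR 14 = 0.
The nim-sum is already 0, so every move leaves a nonzero nim-sum — there are no winning moves.

0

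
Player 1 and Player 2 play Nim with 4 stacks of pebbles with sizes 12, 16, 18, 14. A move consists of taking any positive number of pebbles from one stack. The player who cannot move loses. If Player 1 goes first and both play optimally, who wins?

Nim-sum: 12 XOR 16 XOR 18 XOR 14 = 0.
The nim-sum is 0, so this is a P-position: the player to move is in a losing position under optimal play; Player 1 is about to move from it and so loses — Player 2 wins.

Player 2 wins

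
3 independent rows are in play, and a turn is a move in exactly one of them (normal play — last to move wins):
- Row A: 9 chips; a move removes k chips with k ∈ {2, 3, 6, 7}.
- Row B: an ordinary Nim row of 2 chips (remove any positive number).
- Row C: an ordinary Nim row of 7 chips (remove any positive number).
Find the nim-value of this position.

For row A, compute g(0), g(1), … with moves {2, 3, 6, 7}:
k:     0  1  2  3  4  5  6  7  8  9
g(k):  0  0  1  1  2  0  3  1  2  0
So g(9) = 0.
Row B is a plain Nim row of size 2, so its Grundy value is 2.
Row C is a plain Nim row of size 7, so its Grundy value is 7.
The value of a disjunctive sum is the nim-sum of the parts.
Combined value = 0 ⊕ 2 ⊕ 7 = 5.

5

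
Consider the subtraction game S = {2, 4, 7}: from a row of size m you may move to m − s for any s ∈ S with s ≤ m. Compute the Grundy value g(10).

Compute g(0), g(1), … for moves {2, 4, 7}:
k:     0  1  2  3  4  5  6  7  8  9 10
g(k):  0  0  1  1  2  2  0  3  1  0  2
So g(10) = 2.

2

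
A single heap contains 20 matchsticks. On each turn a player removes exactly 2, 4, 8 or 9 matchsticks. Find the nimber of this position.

Compute g(0), g(1), … for moves {2, 4, 8, 9}:
k:     0  1  2  3  4  5  6  7  8  9 10 11 12 13 14 15 16 17 18 19 20
g(k):  0  0  1  1  2  2  0  0  1  1  2  2  0  0  1  1  2  2  0  0  1
So g(20) = 1.

1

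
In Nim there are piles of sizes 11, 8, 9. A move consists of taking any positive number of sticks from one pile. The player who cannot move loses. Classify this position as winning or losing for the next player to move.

Winning position

Nim-sum: 11 ⊕ 8 ⊕ 9 = 10.
The nim-sum is 10 ≠ 0, so this is an N-position: the player to move can win.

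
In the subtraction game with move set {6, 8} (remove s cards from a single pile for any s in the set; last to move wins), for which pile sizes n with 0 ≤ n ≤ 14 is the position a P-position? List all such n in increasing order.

Compute g(0), g(1), … for moves {6, 8}:
k:     0  1  2  3  4  5  6  7  8  9 10 11 12 13 14
g(k):  0  0  0  0  0  0  1  1  1  1  1  1  2  2  0
The P-positions (g = 0) in 0..14 are 0, 1, 2, 3, 4, 5, 14.

0, 1, 2, 3, 4, 5, 14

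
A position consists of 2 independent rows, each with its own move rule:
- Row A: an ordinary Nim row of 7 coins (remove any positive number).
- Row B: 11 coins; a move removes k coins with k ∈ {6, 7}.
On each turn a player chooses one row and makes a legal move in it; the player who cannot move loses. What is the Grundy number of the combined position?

6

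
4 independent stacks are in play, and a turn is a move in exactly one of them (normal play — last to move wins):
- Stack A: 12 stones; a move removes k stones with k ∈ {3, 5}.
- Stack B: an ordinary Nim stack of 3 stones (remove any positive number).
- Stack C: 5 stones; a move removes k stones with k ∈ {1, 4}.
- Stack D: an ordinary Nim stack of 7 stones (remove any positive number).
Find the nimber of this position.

5

Build the Grundy sequence for stack A with g(k) = mex{g(k−s) : s ∈ {3, 5}, s ≤ k}:
k:     0  1  2  3  4  5  6  7  8  9 10 11 12
g(k):  0  0  0  1  1  1  2  2  0  0  0  1  1
So g(12) = 1.
Stack B is a plain Nim stack of size 3, so its Grundy value is 3.
Grundy values for stack C (subtraction set {1, 4}):
g(0) = mex{} = 0
g(1) = mex{0} = 1
g(2) = mex{1} = 0
g(3) = mex{0} = 1
g(4) = mex{0,1} = 2
g(5) = mex{1,2} = 0
So g(5) = 0.
Stack D is a plain Nim stack of size 7, so its Grundy value is 7.
By the Sprague-Grundy theorem, the Grundy value of a sum of independent games is the XOR of the component values.
Combined value = 1 ⊕ 3 ⊕ 0 ⊕ 7 = 5.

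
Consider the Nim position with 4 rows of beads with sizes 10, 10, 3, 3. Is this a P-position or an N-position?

P-position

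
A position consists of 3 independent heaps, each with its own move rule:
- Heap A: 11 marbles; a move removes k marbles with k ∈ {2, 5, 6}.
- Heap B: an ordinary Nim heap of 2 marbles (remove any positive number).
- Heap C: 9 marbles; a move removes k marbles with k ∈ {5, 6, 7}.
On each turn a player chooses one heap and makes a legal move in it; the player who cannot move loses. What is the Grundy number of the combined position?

3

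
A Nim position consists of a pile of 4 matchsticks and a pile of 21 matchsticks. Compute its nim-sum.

17

Compute the nim-sum pairwise:
4 ⊕ 21 = 17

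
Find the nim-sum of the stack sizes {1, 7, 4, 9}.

Compute the nim-sum pairwise:
1 ⊕ 7 = 6
6 ⊕ 4 = 2
2 ⊕ 9 = 11

11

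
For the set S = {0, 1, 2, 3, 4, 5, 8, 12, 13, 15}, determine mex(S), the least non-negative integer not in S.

6

The values 0, 1, 2, 3, 4, 5 are all present; 6 is the first non-negative integer missing from the set.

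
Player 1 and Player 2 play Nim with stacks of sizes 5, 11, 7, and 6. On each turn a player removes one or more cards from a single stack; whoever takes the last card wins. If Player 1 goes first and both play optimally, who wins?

Player 1 wins

Bitwise XOR of the heap sizes:
  0101  (5)
  1011  (11)
  0111  (7)
  0110  (6)
  ----
  1111  (15)
The nim-sum is 15 ≠ 0, so this is an N-position: the player to move can win; Player 1 has a winning move.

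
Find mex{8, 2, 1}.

0

0 is not in the set, so the mex is 0.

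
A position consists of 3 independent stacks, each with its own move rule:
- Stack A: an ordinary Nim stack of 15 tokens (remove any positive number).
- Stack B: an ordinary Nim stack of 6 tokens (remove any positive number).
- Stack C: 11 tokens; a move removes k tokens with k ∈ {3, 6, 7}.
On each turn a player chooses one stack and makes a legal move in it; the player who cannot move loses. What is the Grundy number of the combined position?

9

Stack A is a plain Nim stack of size 15, so its Grundy value is 15.
Stack B is a plain Nim stack of size 6, so its Grundy value is 6.
Build the Grundy sequence for stack C with g(k) = mex{g(k−s) : s ∈ {3, 6, 7}, s ≤ k}:
g(0) = mex{} = 0
g(1) = mex{} = 0
g(2) = mex{} = 0
g(3) = mex{0} = 1
g(4) = mex{0} = 1
g(5) = mex{0} = 1
g(6) = mex{0,1} = 2
g(7) = mex{0,1} = 2
g(8) = mex{0,1} = 2
g(9) = mex{0,1,2} = 3
g(10) = mex{1,2} = 0
g(11) = mex{1,2} = 0
So g(11) = 0.
The value of a disjunctive sum is the nim-sum of the parts.
Combined value = 15 XOR 6 XOR 0 = 9.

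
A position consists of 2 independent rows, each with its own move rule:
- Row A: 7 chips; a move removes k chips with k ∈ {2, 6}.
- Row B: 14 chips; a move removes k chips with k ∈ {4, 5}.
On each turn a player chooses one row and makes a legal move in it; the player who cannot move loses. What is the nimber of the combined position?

0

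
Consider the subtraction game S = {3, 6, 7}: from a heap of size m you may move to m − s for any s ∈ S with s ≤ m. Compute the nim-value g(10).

0

Grundy values for subtraction set {3, 6, 7}:
k:     0  1  2  3  4  5  6  7  8  9 10
g(k):  0  0  0  1  1  1  2  2  2  3  0
So g(10) = 0.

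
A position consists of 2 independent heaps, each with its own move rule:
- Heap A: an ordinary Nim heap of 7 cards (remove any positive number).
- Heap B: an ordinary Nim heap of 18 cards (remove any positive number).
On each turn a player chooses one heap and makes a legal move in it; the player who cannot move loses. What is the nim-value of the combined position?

21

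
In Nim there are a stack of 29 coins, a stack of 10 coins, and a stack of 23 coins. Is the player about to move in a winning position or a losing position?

Losing position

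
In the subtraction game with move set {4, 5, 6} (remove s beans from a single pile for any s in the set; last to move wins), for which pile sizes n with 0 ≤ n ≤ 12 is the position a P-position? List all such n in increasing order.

0, 1, 2, 3, 10, 11, 12

Build the Grundy sequence with g(k) = mex{g(k−s) : s ∈ {4, 5, 6}, s ≤ k}:
g(0) = mex{} = 0
g(1) = mex{} = 0
g(2) = mex{} = 0
g(3) = mex{} = 0
g(4) = mex{0} = 1
g(5) = mex{0} = 1
g(6) = mex{0} = 1
g(7) = mex{0} = 1
g(8) = mex{0,1} = 2
g(9) = mex{0,1} = 2
g(10) = mex{1} = 0
g(11) = mex{1} = 0
g(12) = mex{1,2} = 0
The P-positions (g = 0) in 0..12 are 0, 1, 2, 3, 10, 11, 12.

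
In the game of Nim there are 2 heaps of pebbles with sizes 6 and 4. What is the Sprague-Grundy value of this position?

2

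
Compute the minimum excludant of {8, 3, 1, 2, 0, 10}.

The values 0, 1, 2, 3 are all present; 4 is the first non-negative integer missing from the set.

4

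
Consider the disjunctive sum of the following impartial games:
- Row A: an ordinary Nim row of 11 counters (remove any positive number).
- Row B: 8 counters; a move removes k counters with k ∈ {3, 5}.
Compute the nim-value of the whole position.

11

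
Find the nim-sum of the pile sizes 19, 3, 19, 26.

In binary:
  10011  (19)
  00011  (3)
  10011  (19)
  11010  (26)
  -----
  11001  (25)

25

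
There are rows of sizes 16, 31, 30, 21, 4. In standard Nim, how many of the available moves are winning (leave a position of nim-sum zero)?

0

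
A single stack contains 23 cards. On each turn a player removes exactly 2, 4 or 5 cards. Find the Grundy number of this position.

1

Grundy values for subtraction set {2, 4, 5}:
k:     0  1  2  3  4  5  6  7  8  9 10 11 12 13 14 15 16 17 18 19 20 21 22 23
g(k):  0  0  1  1  2  2  3  0  0  1  1  2  2  3  0  0  1  1  2  2  3  0  0  1
So g(23) = 1.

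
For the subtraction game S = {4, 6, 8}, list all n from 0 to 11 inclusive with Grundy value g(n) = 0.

0, 1, 2, 3

Build the Grundy sequence with g(k) = mex{g(k−s) : s ∈ {4, 6, 8}, s ≤ k}:
g(0) = mex{} = 0
g(1) = mex{} = 0
g(2) = mex{} = 0
g(3) = mex{} = 0
g(4) = mex{0} = 1
g(5) = mex{0} = 1
g(6) = mex{0} = 1
g(7) = mex{0} = 1
g(8) = mex{0,1} = 2
g(9) = mex{0,1} = 2
g(10) = mex{0,1} = 2
g(11) = mex{0,1} = 2
The P-positions (g = 0) in 0..11 are 0, 1, 2, 3.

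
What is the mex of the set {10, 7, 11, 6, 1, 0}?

2

The values 0, 1 are all present; 2 is the first non-negative integer missing from the set.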